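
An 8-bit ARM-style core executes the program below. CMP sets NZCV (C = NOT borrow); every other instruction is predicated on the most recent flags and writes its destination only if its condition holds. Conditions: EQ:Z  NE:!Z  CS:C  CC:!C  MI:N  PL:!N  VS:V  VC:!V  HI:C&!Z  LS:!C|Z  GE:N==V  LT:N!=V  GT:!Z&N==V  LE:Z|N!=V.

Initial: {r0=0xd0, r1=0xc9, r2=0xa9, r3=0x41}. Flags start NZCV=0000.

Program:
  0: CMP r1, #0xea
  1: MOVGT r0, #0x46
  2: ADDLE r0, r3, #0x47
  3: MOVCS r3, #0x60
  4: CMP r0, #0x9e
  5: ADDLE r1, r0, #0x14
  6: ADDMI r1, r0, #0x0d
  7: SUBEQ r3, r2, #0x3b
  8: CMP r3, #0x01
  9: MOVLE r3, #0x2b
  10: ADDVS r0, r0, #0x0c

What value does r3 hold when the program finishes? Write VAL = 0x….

VAL = 0x41

0: ✓ CMP  NZCV=1000
1: · MOVGT
2: ✓ ADDLE  r0←0x88
3: · MOVCS
4: ✓ CMP  NZCV=1000
5: ✓ ADDLE  r1←0x9c
6: ✓ ADDMI  r1←0x95
7: · SUBEQ
8: ✓ CMP  NZCV=0010
9: · MOVLE
10: · ADDVS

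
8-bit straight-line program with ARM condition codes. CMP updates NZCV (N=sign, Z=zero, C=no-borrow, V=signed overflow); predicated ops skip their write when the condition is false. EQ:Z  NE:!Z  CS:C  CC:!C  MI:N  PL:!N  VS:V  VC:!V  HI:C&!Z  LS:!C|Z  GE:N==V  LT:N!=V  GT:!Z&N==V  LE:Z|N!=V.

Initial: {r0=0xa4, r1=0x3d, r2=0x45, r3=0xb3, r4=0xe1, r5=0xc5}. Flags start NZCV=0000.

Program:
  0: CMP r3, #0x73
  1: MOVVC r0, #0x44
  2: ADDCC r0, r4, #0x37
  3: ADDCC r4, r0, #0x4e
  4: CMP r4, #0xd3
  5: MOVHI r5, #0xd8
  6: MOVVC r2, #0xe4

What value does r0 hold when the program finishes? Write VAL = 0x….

VAL = 0xa4

0: ✓ CMP  NZCV=0011
1: · MOVVC
2: · ADDCC
3: · ADDCC
4: ✓ CMP  NZCV=0010
5: ✓ MOVHI  r5←0xd8
6: ✓ MOVVC  r2←0xe4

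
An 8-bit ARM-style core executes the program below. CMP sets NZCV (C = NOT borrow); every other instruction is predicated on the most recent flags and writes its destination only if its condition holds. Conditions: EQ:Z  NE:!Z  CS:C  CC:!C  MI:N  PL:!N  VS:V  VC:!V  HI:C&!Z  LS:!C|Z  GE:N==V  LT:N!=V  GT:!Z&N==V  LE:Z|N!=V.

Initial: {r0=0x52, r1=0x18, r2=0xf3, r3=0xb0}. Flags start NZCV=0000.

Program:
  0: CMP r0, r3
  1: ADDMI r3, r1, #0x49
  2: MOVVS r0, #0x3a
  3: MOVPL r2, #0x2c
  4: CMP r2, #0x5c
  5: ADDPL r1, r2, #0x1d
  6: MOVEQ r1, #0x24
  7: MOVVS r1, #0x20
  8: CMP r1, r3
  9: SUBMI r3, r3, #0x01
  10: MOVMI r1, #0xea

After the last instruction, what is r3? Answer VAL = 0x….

VAL = 0x60

[0] flags=1001 → (cmp)
[1] flags=1001 MI?T → r3=0x61
[2] flags=1001 VS?T → r0=0x3a
[3] flags=1001 PL?F → skip
[4] flags=1010 → (cmp)
[5] flags=1010 PL?F → skip
[6] flags=1010 EQ?F → skip
[7] flags=1010 VS?F → skip
[8] flags=1000 → (cmp)
[9] flags=1000 MI?T → r3=0x60
[10] flags=1000 MI?T → r1=0xea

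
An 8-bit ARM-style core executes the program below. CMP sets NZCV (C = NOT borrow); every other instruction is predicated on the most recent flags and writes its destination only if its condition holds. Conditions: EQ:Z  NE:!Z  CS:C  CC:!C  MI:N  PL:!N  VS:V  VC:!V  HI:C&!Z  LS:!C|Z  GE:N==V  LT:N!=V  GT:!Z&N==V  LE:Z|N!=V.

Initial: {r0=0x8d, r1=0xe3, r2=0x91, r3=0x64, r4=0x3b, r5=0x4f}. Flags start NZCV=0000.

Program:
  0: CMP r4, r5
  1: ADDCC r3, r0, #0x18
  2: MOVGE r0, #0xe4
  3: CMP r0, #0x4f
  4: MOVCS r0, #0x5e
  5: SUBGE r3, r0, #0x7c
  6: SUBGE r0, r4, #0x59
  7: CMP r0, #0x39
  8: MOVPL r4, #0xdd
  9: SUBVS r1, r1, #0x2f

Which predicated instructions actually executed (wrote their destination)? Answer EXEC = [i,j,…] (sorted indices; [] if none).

0: ✓ CMP  NZCV=1000
1: ✓ ADDCC  r3←0xa5
2: · MOVGE
3: ✓ CMP  NZCV=0011
4: ✓ MOVCS  r0←0x5e
5: · SUBGE
6: · SUBGE
7: ✓ CMP  NZCV=0010
8: ✓ MOVPL  r4←0xdd
9: · SUBVS

EXEC = [1,4,8]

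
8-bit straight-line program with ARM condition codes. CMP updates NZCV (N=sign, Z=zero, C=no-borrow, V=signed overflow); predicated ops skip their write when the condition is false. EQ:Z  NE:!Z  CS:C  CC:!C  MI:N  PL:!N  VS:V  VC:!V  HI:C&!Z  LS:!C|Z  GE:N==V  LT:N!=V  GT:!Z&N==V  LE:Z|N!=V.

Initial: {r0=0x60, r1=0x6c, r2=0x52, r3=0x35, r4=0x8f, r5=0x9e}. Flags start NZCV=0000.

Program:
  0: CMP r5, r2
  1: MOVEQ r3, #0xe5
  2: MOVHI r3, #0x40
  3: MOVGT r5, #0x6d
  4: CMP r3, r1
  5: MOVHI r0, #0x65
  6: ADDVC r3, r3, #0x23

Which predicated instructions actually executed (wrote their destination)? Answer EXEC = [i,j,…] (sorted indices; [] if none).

EXEC = [2,6]

[0] flags=0011 → (cmp)
[1] flags=0011 EQ?F → skip
[2] flags=0011 HI?T → r3=0x40
[3] flags=0011 GT?F → skip
[4] flags=1000 → (cmp)
[5] flags=1000 HI?F → skip
[6] flags=1000 VC?T → r3=0x63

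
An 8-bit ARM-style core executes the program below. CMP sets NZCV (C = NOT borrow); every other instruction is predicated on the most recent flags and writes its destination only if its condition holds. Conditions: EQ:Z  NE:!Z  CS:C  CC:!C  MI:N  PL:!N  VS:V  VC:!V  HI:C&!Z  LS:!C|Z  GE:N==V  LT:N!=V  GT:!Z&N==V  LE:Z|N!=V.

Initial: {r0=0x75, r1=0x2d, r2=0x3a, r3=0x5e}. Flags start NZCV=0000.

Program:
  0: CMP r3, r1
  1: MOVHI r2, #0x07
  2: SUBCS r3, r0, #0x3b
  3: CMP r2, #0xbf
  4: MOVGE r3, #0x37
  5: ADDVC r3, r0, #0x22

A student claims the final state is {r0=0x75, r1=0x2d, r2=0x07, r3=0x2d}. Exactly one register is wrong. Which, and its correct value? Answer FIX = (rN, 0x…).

FIX = (r3, 0x97)

[0] flags=0010 → (cmp)
[1] flags=0010 HI?T → r2=0x07
[2] flags=0010 CS?T → r3=0x3a
[3] flags=0000 → (cmp)
[4] flags=0000 GE?T → r3=0x37
[5] flags=0000 VC?T → r3=0x97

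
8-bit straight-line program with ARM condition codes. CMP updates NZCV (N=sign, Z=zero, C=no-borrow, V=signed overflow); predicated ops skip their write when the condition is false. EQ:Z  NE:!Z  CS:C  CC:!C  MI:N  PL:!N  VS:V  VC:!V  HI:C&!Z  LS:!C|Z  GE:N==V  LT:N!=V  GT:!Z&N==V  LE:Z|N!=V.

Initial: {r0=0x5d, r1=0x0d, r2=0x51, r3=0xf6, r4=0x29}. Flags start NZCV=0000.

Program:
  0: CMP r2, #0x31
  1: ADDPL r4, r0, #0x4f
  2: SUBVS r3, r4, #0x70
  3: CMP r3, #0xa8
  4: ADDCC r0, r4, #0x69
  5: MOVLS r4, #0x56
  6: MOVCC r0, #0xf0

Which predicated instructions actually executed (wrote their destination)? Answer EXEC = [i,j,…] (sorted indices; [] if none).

EXEC = [1]

[0] flags=0010 → (cmp)
[1] flags=0010 PL?T → r4=0xac
[2] flags=0010 VS?F → skip
[3] flags=0010 → (cmp)
[4] flags=0010 CC?F → skip
[5] flags=0010 LS?F → skip
[6] flags=0010 CC?F → skip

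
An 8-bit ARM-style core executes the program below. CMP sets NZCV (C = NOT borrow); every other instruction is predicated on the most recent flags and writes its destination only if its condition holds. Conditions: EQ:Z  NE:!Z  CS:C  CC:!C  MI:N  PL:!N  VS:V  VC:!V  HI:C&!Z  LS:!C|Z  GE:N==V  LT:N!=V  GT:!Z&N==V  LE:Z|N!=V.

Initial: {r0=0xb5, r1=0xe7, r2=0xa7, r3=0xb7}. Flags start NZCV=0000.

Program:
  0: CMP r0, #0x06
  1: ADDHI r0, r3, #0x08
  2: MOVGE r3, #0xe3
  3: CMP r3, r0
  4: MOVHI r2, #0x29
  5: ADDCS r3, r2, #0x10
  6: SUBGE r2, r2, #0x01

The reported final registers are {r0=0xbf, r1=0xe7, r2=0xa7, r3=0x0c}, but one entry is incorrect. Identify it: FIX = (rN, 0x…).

0: ✓ CMP  NZCV=1010
1: ✓ ADDHI  r0←0xbf
2: · MOVGE
3: ✓ CMP  NZCV=1000
4: · MOVHI
5: · ADDCS
6: · SUBGE

FIX = (r3, 0xb7)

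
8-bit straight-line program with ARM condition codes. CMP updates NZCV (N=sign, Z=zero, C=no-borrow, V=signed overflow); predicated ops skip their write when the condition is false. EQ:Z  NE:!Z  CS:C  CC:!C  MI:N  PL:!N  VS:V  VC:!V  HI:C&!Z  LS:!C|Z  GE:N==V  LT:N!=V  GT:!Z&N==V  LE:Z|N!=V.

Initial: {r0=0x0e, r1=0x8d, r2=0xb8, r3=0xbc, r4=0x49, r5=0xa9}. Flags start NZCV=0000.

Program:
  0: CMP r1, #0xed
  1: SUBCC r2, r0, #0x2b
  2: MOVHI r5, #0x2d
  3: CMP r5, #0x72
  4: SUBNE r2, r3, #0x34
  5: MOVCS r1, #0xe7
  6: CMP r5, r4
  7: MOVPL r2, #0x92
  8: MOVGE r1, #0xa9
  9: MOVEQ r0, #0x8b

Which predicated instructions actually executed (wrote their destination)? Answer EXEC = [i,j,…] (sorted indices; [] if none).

EXEC = [1,4,5,7]

[0] flags=1000 → (cmp)
[1] flags=1000 CC?T → r2=0xe3
[2] flags=1000 HI?F → skip
[3] flags=0011 → (cmp)
[4] flags=0011 NE?T → r2=0x88
[5] flags=0011 CS?T → r1=0xe7
[6] flags=0011 → (cmp)
[7] flags=0011 PL?T → r2=0x92
[8] flags=0011 GE?F → skip
[9] flags=0011 EQ?F → skip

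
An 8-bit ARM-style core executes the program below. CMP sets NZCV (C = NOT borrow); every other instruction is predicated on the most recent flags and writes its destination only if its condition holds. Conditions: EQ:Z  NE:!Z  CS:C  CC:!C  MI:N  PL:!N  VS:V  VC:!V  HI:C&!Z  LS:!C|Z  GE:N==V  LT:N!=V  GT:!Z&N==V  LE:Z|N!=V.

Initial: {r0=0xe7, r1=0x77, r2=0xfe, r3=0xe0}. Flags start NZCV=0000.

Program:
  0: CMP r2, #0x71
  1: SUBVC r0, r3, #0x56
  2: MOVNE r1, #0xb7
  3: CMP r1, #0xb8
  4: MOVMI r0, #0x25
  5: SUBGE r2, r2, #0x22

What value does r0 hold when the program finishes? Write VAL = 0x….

[0] flags=1010 → (cmp)
[1] flags=1010 VC?T → r0=0x8a
[2] flags=1010 NE?T → r1=0xb7
[3] flags=1000 → (cmp)
[4] flags=1000 MI?T → r0=0x25
[5] flags=1000 GE?F → skip

VAL = 0x25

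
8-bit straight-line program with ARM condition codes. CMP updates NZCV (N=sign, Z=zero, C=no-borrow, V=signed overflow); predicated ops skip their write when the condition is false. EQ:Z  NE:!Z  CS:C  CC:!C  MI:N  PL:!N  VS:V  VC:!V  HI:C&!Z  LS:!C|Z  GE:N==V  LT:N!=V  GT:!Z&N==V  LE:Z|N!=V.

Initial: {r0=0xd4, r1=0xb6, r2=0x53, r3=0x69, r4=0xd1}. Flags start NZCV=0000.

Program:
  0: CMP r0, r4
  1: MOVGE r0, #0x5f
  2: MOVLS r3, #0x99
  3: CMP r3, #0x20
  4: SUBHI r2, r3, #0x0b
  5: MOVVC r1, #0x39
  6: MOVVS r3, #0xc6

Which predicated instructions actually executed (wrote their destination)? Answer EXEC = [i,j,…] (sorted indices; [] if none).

[0] flags=0010 → (cmp)
[1] flags=0010 GE?T → r0=0x5f
[2] flags=0010 LS?F → skip
[3] flags=0010 → (cmp)
[4] flags=0010 HI?T → r2=0x5e
[5] flags=0010 VC?T → r1=0x39
[6] flags=0010 VS?F → skip

EXEC = [1,4,5]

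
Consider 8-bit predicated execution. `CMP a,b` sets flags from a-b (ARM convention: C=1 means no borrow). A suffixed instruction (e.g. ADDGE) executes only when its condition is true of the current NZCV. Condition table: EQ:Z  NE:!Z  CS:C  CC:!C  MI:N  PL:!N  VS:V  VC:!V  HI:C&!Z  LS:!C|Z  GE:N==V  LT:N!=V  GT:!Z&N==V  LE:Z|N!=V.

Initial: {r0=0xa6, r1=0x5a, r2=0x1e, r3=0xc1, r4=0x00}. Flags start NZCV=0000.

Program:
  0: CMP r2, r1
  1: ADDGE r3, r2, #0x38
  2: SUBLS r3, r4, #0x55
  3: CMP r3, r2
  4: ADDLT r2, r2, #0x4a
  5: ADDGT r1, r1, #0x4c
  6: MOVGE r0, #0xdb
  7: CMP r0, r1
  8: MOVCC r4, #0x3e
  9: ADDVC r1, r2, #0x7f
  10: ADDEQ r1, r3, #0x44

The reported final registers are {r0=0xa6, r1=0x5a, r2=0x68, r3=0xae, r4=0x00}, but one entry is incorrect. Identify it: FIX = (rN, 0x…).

FIX = (r3, 0xab)

[0] flags=1000 → (cmp)
[1] flags=1000 GE?F → skip
[2] flags=1000 LS?T → r3=0xab
[3] flags=1010 → (cmp)
[4] flags=1010 LT?T → r2=0x68
[5] flags=1010 GT?F → skip
[6] flags=1010 GE?F → skip
[7] flags=0011 → (cmp)
[8] flags=0011 CC?F → skip
[9] flags=0011 VC?F → skip
[10] flags=0011 EQ?F → skip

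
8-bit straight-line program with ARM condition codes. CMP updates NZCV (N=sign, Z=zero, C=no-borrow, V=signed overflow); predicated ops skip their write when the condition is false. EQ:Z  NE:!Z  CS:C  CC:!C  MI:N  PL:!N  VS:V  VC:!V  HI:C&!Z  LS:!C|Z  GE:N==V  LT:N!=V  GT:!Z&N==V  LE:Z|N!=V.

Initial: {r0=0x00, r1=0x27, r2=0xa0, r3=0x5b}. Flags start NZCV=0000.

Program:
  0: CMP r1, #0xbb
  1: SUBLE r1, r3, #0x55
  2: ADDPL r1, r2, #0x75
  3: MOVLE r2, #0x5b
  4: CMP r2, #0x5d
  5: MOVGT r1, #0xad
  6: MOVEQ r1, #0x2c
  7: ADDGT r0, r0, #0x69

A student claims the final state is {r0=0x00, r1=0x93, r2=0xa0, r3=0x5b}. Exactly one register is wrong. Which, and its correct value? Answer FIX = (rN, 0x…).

FIX = (r1, 0x15)

0: ✓ CMP  NZCV=0000
1: · SUBLE
2: ✓ ADDPL  r1←0x15
3: · MOVLE
4: ✓ CMP  NZCV=0011
5: · MOVGT
6: · MOVEQ
7: · ADDGT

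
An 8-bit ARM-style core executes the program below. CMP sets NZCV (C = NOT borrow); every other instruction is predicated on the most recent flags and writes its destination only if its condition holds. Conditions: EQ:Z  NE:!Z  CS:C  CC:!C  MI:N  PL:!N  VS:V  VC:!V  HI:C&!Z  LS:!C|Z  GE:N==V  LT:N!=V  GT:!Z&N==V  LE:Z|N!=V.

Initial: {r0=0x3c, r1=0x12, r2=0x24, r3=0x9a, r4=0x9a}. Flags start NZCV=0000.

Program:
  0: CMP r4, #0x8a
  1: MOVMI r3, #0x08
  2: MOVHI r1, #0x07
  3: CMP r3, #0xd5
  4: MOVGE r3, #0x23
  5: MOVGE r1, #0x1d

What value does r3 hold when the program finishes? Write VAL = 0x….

VAL = 0x9a

[0] flags=0010 → (cmp)
[1] flags=0010 MI?F → skip
[2] flags=0010 HI?T → r1=0x07
[3] flags=1000 → (cmp)
[4] flags=1000 GE?F → skip
[5] flags=1000 GE?F → skip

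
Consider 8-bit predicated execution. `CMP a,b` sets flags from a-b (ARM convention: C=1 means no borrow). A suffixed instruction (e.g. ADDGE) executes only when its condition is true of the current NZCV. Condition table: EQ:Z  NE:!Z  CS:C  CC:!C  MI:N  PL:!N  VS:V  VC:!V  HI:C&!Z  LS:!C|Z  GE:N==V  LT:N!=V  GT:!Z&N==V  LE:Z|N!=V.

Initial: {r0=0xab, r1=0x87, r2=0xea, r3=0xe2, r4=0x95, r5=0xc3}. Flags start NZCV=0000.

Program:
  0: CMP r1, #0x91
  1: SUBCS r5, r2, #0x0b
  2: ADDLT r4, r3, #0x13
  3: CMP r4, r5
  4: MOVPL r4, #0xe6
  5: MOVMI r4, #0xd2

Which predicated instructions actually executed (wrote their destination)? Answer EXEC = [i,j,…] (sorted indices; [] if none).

EXEC = [2,4]

[0] flags=1000 → (cmp)
[1] flags=1000 CS?F → skip
[2] flags=1000 LT?T → r4=0xf5
[3] flags=0010 → (cmp)
[4] flags=0010 PL?T → r4=0xe6
[5] flags=0010 MI?F → skip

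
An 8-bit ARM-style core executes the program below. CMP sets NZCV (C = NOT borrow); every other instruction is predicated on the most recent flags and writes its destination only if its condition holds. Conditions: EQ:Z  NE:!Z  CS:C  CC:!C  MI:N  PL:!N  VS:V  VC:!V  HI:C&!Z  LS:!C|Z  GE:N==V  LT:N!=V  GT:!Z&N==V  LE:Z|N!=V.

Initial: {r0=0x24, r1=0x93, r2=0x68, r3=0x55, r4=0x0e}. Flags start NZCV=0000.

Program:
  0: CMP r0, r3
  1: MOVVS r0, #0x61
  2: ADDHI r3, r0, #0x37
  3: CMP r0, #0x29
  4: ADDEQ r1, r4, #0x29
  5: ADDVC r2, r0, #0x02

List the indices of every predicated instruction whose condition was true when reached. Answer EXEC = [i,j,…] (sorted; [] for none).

EXEC = [5]

0: ✓ CMP  NZCV=1000
1: · MOVVS
2: · ADDHI
3: ✓ CMP  NZCV=1000
4: · ADDEQ
5: ✓ ADDVC  r2←0x26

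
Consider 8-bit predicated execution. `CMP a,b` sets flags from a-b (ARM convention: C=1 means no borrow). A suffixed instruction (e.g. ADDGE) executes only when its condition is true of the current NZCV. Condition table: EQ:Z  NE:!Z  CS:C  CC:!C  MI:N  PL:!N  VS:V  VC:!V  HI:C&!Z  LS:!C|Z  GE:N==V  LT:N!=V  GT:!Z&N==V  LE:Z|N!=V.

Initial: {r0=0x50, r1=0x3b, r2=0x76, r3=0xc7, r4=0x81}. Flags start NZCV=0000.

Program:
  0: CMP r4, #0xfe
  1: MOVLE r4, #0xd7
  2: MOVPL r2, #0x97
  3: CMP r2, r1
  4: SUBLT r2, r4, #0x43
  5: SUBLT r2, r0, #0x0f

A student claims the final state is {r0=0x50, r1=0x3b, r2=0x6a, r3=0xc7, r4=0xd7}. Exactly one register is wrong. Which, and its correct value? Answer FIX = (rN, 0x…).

FIX = (r2, 0x76)

[0] flags=1000 → (cmp)
[1] flags=1000 LE?T → r4=0xd7
[2] flags=1000 PL?F → skip
[3] flags=0010 → (cmp)
[4] flags=0010 LT?F → skip
[5] flags=0010 LT?F → skip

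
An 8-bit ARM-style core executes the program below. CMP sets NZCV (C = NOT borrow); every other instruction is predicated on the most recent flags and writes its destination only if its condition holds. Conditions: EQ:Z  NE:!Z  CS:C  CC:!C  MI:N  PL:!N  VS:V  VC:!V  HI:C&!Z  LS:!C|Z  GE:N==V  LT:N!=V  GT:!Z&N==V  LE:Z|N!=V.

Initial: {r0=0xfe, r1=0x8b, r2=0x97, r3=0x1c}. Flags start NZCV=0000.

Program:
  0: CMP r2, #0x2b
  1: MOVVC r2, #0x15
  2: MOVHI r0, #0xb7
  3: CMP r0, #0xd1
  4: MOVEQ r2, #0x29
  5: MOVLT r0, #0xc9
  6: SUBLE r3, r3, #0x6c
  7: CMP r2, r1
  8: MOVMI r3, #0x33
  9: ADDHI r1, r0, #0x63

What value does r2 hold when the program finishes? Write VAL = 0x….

0: ✓ CMP  NZCV=0011
1: · MOVVC
2: ✓ MOVHI  r0←0xb7
3: ✓ CMP  NZCV=1000
4: · MOVEQ
5: ✓ MOVLT  r0←0xc9
6: ✓ SUBLE  r3←0xb0
7: ✓ CMP  NZCV=0010
8: · MOVMI
9: ✓ ADDHI  r1←0x2c

VAL = 0x97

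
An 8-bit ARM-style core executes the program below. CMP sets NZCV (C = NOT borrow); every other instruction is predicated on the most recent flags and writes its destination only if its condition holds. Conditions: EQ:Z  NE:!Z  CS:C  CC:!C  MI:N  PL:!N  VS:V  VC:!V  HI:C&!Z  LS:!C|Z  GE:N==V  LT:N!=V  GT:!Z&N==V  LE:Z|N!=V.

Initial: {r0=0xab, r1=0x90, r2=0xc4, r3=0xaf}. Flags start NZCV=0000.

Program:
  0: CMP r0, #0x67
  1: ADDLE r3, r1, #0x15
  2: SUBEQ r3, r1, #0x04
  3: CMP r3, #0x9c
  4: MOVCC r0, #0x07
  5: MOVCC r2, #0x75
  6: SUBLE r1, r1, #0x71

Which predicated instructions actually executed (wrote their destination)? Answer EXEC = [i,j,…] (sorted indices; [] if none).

EXEC = [1]

[0] flags=0011 → (cmp)
[1] flags=0011 LE?T → r3=0xa5
[2] flags=0011 EQ?F → skip
[3] flags=0010 → (cmp)
[4] flags=0010 CC?F → skip
[5] flags=0010 CC?F → skip
[6] flags=0010 LE?F → skip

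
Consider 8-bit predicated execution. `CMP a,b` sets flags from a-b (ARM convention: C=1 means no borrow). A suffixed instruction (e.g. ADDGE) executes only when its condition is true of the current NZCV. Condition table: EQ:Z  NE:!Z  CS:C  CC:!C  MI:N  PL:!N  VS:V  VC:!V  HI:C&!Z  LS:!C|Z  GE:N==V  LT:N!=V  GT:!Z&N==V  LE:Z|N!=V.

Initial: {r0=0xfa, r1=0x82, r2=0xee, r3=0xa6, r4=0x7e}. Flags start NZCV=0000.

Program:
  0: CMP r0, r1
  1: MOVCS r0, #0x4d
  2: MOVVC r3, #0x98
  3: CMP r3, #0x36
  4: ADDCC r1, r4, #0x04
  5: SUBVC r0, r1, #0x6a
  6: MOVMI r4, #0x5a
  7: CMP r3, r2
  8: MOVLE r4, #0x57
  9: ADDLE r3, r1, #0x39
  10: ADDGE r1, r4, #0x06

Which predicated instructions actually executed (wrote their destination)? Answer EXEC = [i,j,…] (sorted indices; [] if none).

EXEC = [1,2,8,9]

[0] flags=0010 → (cmp)
[1] flags=0010 CS?T → r0=0x4d
[2] flags=0010 VC?T → r3=0x98
[3] flags=0011 → (cmp)
[4] flags=0011 CC?F → skip
[5] flags=0011 VC?F → skip
[6] flags=0011 MI?F → skip
[7] flags=1000 → (cmp)
[8] flags=1000 LE?T → r4=0x57
[9] flags=1000 LE?T → r3=0xbb
[10] flags=1000 GE?F → skip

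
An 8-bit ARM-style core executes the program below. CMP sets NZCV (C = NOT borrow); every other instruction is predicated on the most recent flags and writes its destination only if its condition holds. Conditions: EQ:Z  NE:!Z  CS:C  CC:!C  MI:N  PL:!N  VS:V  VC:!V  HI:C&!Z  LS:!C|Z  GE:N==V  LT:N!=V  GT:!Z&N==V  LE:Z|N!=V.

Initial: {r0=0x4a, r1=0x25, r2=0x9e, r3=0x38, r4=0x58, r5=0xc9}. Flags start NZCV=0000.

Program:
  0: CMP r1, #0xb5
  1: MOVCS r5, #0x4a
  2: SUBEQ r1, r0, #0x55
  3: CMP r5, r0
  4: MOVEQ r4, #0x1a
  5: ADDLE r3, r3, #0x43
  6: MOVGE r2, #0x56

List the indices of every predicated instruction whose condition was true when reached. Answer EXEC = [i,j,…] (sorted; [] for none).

EXEC = [5]

0: ✓ CMP  NZCV=0000
1: · MOVCS
2: · SUBEQ
3: ✓ CMP  NZCV=0011
4: · MOVEQ
5: ✓ ADDLE  r3←0x7b
6: · MOVGE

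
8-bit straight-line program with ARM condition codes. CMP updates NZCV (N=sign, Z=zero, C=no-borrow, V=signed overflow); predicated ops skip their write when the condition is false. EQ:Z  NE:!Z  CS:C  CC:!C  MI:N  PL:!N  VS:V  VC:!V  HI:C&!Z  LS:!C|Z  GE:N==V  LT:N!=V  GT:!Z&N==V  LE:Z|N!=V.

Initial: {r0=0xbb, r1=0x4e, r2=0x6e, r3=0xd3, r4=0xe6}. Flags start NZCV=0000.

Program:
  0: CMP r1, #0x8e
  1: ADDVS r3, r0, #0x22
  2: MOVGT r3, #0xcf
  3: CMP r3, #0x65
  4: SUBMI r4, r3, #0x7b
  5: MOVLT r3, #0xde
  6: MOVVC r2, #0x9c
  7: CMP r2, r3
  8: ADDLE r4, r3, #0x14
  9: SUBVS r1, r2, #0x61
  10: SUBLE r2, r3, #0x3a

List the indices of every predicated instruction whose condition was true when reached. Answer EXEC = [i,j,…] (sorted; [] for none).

0: ✓ CMP  NZCV=1001
1: ✓ ADDVS  r3←0xdd
2: ✓ MOVGT  r3←0xcf
3: ✓ CMP  NZCV=0011
4: · SUBMI
5: ✓ MOVLT  r3←0xde
6: · MOVVC
7: ✓ CMP  NZCV=1001
8: · ADDLE
9: ✓ SUBVS  r1←0x0d
10: · SUBLE

EXEC = [1,2,5,9]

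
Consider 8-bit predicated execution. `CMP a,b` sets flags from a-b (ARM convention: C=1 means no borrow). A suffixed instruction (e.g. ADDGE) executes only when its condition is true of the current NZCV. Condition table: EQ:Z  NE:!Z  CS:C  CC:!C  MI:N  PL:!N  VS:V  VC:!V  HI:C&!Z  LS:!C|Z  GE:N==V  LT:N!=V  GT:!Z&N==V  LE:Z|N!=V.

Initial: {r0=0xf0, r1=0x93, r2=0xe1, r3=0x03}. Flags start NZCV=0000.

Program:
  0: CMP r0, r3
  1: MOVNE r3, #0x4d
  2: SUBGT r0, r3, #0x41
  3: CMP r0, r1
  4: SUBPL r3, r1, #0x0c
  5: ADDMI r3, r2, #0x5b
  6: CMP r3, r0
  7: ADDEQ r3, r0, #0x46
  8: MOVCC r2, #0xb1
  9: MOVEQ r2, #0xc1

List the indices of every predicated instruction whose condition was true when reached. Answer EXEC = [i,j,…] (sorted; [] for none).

EXEC = [1,4,8]

0: ✓ CMP  NZCV=1010
1: ✓ MOVNE  r3←0x4d
2: · SUBGT
3: ✓ CMP  NZCV=0010
4: ✓ SUBPL  r3←0x87
5: · ADDMI
6: ✓ CMP  NZCV=1000
7: · ADDEQ
8: ✓ MOVCC  r2←0xb1
9: · MOVEQ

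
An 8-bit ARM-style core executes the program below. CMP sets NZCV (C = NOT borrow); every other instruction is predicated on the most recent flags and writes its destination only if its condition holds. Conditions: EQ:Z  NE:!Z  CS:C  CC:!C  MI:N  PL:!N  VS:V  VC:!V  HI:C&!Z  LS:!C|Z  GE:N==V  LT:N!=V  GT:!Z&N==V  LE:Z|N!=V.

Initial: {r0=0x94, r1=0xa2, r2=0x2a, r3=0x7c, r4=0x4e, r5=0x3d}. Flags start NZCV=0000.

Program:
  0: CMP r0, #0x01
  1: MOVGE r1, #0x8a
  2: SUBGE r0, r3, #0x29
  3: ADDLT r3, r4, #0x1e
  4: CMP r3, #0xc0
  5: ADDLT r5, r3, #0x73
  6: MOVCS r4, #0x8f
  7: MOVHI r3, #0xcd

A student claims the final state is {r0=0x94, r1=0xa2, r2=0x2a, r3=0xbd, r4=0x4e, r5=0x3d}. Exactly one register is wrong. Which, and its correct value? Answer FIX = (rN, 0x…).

FIX = (r3, 0x6c)

0: ✓ CMP  NZCV=1010
1: · MOVGE
2: · SUBGE
3: ✓ ADDLT  r3←0x6c
4: ✓ CMP  NZCV=1001
5: · ADDLT
6: · MOVCS
7: · MOVHI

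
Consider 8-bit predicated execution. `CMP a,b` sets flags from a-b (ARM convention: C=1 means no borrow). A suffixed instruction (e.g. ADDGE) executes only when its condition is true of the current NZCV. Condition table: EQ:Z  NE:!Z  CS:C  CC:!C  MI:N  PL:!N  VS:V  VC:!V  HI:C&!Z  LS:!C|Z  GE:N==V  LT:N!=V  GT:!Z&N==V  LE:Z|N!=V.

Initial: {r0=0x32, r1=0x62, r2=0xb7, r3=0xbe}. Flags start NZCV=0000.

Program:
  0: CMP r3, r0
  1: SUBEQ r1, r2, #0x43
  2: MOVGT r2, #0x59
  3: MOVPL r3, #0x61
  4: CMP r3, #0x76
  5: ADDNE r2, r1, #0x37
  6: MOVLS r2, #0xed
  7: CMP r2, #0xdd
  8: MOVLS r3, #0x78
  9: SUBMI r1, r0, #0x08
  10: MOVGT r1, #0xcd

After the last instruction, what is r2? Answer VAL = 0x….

VAL = 0x99

[0] flags=1010 → (cmp)
[1] flags=1010 EQ?F → skip
[2] flags=1010 GT?F → skip
[3] flags=1010 PL?F → skip
[4] flags=0011 → (cmp)
[5] flags=0011 NE?T → r2=0x99
[6] flags=0011 LS?F → skip
[7] flags=1000 → (cmp)
[8] flags=1000 LS?T → r3=0x78
[9] flags=1000 MI?T → r1=0x2a
[10] flags=1000 GT?F → skip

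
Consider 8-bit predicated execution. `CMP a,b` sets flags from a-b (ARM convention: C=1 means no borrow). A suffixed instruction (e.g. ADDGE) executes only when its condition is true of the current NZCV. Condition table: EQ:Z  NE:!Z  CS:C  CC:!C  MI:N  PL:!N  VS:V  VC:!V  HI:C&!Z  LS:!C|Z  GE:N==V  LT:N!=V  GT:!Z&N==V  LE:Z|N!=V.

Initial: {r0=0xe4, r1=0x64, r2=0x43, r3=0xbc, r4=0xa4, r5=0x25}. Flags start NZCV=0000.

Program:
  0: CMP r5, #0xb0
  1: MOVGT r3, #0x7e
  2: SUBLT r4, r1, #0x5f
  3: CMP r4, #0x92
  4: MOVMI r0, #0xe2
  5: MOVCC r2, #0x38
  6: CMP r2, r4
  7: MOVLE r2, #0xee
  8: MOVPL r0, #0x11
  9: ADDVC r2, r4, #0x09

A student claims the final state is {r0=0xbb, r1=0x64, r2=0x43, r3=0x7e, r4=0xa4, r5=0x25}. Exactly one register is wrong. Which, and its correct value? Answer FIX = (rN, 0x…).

0: ✓ CMP  NZCV=0000
1: ✓ MOVGT  r3←0x7e
2: · SUBLT
3: ✓ CMP  NZCV=0010
4: · MOVMI
5: · MOVCC
6: ✓ CMP  NZCV=1001
7: · MOVLE
8: · MOVPL
9: · ADDVC

FIX = (r0, 0xe4)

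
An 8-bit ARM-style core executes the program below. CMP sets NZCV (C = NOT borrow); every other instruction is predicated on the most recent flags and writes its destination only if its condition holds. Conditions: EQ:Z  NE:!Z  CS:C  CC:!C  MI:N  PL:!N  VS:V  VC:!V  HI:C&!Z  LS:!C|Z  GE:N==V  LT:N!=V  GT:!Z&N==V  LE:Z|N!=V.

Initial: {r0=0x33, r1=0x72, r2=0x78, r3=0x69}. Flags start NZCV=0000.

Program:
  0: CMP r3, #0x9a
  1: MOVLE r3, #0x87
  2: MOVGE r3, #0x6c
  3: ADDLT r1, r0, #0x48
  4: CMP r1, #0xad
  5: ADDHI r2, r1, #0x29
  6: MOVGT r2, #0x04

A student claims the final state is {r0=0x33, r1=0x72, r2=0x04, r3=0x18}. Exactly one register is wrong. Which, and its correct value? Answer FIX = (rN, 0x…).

FIX = (r3, 0x6c)

0: ✓ CMP  NZCV=1001
1: · MOVLE
2: ✓ MOVGE  r3←0x6c
3: · ADDLT
4: ✓ CMP  NZCV=1001
5: · ADDHI
6: ✓ MOVGT  r2←0x04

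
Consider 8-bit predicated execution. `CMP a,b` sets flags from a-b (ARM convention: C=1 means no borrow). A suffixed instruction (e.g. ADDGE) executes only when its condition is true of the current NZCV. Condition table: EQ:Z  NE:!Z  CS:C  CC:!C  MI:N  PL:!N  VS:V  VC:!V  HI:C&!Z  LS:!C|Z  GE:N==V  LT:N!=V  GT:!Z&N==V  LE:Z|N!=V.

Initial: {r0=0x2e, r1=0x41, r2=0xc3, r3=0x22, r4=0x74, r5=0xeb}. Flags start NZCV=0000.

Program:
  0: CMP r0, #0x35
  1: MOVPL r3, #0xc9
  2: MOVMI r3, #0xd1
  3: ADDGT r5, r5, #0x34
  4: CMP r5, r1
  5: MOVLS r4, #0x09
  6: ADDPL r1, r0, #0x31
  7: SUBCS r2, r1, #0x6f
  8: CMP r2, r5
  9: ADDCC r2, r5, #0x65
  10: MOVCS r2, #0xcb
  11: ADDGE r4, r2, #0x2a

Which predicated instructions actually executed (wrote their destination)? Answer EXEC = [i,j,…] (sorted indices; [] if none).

[0] flags=1000 → (cmp)
[1] flags=1000 PL?F → skip
[2] flags=1000 MI?T → r3=0xd1
[3] flags=1000 GT?F → skip
[4] flags=1010 → (cmp)
[5] flags=1010 LS?F → skip
[6] flags=1010 PL?F → skip
[7] flags=1010 CS?T → r2=0xd2
[8] flags=1000 → (cmp)
[9] flags=1000 CC?T → r2=0x50
[10] flags=1000 CS?F → skip
[11] flags=1000 GE?F → skip

EXEC = [2,7,9]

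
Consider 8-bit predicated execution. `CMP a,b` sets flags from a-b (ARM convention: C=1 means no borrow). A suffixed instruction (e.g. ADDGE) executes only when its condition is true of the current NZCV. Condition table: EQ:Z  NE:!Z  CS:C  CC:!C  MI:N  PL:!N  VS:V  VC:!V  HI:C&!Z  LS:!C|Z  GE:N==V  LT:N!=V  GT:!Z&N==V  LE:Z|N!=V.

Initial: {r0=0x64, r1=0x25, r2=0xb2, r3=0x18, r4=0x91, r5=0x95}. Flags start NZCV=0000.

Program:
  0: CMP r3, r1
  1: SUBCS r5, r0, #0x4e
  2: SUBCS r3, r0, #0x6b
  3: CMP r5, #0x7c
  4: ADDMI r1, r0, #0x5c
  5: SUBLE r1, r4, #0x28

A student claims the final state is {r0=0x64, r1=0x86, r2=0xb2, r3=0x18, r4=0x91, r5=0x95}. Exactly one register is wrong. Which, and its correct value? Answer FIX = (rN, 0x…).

FIX = (r1, 0x69)

[0] flags=1000 → (cmp)
[1] flags=1000 CS?F → skip
[2] flags=1000 CS?F → skip
[3] flags=0011 → (cmp)
[4] flags=0011 MI?F → skip
[5] flags=0011 LE?T → r1=0x69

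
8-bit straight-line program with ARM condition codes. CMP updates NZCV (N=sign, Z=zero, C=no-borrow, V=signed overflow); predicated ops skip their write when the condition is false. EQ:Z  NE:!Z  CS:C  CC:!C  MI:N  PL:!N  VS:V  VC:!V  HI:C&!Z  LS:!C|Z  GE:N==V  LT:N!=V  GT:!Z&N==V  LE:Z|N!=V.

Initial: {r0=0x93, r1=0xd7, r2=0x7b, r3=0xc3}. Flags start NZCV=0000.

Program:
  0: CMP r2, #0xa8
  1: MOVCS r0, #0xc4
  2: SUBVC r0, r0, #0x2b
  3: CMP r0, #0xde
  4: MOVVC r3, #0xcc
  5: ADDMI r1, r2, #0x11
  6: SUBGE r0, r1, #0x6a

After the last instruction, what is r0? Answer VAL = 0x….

0: ✓ CMP  NZCV=1001
1: · MOVCS
2: · SUBVC
3: ✓ CMP  NZCV=1000
4: ✓ MOVVC  r3←0xcc
5: ✓ ADDMI  r1←0x8c
6: · SUBGE

VAL = 0x93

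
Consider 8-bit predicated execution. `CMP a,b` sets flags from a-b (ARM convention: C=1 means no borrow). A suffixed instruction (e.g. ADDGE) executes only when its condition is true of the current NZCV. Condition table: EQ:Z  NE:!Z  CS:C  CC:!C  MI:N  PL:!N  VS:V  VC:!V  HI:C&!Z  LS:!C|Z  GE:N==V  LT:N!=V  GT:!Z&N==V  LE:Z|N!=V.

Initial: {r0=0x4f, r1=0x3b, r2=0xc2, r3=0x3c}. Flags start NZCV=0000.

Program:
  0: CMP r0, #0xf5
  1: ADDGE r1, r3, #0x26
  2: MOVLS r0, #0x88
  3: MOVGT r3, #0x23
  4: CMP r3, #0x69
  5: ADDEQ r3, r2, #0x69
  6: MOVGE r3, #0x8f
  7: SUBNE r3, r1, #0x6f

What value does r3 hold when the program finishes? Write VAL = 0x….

VAL = 0xf3

0: ✓ CMP  NZCV=0000
1: ✓ ADDGE  r1←0x62
2: ✓ MOVLS  r0←0x88
3: ✓ MOVGT  r3←0x23
4: ✓ CMP  NZCV=1000
5: · ADDEQ
6: · MOVGE
7: ✓ SUBNE  r3←0xf3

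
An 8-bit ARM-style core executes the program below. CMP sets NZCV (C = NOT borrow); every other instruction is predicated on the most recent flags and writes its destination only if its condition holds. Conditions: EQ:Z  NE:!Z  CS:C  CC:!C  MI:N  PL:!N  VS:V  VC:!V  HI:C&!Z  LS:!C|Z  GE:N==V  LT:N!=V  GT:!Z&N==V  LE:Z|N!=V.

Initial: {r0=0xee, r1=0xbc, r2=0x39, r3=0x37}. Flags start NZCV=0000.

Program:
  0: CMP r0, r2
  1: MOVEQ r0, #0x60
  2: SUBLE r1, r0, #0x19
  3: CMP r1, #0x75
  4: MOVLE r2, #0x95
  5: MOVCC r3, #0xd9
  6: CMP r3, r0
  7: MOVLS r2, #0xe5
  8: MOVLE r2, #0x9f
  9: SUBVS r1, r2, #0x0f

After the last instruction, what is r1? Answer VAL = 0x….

[0] flags=1010 → (cmp)
[1] flags=1010 EQ?F → skip
[2] flags=1010 LE?T → r1=0xd5
[3] flags=0011 → (cmp)
[4] flags=0011 LE?T → r2=0x95
[5] flags=0011 CC?F → skip
[6] flags=0000 → (cmp)
[7] flags=0000 LS?T → r2=0xe5
[8] flags=0000 LE?F → skip
[9] flags=0000 VS?F → skip

VAL = 0xd5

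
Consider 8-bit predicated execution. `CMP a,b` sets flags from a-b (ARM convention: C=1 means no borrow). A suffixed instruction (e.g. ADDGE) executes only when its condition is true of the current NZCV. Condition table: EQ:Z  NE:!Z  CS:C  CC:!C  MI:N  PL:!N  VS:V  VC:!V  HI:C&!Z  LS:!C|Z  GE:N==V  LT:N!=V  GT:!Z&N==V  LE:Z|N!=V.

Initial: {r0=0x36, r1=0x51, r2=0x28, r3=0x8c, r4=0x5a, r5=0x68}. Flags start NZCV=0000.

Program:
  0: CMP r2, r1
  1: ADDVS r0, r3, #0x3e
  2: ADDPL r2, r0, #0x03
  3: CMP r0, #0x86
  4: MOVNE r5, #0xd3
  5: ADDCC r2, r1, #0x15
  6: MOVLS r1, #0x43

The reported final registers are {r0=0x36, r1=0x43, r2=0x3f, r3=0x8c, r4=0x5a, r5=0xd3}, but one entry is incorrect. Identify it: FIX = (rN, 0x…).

[0] flags=1000 → (cmp)
[1] flags=1000 VS?F → skip
[2] flags=1000 PL?F → skip
[3] flags=1001 → (cmp)
[4] flags=1001 NE?T → r5=0xd3
[5] flags=1001 CC?T → r2=0x66
[6] flags=1001 LS?T → r1=0x43

FIX = (r2, 0x66)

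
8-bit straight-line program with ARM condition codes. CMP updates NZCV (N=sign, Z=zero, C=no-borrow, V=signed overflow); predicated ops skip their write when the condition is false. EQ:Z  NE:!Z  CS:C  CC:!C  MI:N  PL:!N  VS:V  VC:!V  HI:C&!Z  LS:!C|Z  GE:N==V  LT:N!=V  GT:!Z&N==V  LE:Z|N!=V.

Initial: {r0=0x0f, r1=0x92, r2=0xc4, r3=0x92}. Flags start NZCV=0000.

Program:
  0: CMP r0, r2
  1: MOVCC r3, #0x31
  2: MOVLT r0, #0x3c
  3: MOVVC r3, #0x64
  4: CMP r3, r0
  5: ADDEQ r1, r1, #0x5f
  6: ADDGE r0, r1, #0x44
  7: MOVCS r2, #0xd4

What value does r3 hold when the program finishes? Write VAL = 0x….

[0] flags=0000 → (cmp)
[1] flags=0000 CC?T → r3=0x31
[2] flags=0000 LT?F → skip
[3] flags=0000 VC?T → r3=0x64
[4] flags=0010 → (cmp)
[5] flags=0010 EQ?F → skip
[6] flags=0010 GE?T → r0=0xd6
[7] flags=0010 CS?T → r2=0xd4

VAL = 0x64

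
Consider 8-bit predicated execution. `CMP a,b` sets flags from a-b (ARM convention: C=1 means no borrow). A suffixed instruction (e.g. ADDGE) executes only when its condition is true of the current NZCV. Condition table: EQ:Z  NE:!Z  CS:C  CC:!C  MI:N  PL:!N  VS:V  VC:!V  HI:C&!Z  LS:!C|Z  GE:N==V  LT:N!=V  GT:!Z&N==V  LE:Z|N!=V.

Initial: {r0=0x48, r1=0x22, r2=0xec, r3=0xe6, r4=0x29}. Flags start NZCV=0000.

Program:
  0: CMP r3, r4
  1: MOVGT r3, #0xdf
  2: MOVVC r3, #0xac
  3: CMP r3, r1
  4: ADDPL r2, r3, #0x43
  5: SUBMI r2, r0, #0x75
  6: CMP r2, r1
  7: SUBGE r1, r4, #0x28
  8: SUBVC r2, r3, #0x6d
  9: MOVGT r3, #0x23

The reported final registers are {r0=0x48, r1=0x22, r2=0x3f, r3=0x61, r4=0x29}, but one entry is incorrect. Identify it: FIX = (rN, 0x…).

FIX = (r3, 0xac)

[0] flags=1010 → (cmp)
[1] flags=1010 GT?F → skip
[2] flags=1010 VC?T → r3=0xac
[3] flags=1010 → (cmp)
[4] flags=1010 PL?F → skip
[5] flags=1010 MI?T → r2=0xd3
[6] flags=1010 → (cmp)
[7] flags=1010 GE?F → skip
[8] flags=1010 VC?T → r2=0x3f
[9] flags=1010 GT?F → skip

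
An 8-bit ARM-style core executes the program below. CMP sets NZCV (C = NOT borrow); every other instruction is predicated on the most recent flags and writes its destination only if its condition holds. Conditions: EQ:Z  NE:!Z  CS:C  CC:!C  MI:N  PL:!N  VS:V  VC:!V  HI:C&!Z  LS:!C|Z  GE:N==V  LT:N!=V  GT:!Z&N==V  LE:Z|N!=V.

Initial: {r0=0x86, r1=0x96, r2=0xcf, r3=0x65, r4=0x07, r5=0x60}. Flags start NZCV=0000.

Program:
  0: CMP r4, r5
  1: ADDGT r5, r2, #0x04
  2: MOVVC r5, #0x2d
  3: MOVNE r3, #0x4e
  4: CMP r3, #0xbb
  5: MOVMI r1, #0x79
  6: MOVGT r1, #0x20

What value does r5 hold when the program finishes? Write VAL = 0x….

VAL = 0x2d

[0] flags=1000 → (cmp)
[1] flags=1000 GT?F → skip
[2] flags=1000 VC?T → r5=0x2d
[3] flags=1000 NE?T → r3=0x4e
[4] flags=1001 → (cmp)
[5] flags=1001 MI?T → r1=0x79
[6] flags=1001 GT?T → r1=0x20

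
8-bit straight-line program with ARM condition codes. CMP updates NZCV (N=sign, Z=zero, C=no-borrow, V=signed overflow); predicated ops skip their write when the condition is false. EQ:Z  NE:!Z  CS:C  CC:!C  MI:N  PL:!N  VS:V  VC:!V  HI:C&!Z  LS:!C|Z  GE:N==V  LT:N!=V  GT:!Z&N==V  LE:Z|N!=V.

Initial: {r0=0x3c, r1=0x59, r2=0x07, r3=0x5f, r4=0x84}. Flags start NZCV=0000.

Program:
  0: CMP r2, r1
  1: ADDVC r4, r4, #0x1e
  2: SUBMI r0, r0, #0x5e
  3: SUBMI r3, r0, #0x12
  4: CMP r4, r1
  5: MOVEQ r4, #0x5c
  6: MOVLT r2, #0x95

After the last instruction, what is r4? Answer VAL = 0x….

VAL = 0xa2

[0] flags=1000 → (cmp)
[1] flags=1000 VC?T → r4=0xa2
[2] flags=1000 MI?T → r0=0xde
[3] flags=1000 MI?T → r3=0xcc
[4] flags=0011 → (cmp)
[5] flags=0011 EQ?F → skip
[6] flags=0011 LT?T → r2=0x95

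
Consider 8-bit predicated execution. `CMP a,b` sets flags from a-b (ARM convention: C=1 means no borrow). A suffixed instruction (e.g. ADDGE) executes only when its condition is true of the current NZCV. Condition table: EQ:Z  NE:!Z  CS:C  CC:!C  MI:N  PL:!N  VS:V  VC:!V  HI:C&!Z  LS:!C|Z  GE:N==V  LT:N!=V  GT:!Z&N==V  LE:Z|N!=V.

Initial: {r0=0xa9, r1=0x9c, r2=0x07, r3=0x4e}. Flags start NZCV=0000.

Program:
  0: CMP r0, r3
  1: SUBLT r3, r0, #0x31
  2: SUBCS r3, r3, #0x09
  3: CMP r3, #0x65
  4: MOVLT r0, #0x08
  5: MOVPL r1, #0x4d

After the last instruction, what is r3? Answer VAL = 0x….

[0] flags=0011 → (cmp)
[1] flags=0011 LT?T → r3=0x78
[2] flags=0011 CS?T → r3=0x6f
[3] flags=0010 → (cmp)
[4] flags=0010 LT?F → skip
[5] flags=0010 PL?T → r1=0x4d

VAL = 0x6f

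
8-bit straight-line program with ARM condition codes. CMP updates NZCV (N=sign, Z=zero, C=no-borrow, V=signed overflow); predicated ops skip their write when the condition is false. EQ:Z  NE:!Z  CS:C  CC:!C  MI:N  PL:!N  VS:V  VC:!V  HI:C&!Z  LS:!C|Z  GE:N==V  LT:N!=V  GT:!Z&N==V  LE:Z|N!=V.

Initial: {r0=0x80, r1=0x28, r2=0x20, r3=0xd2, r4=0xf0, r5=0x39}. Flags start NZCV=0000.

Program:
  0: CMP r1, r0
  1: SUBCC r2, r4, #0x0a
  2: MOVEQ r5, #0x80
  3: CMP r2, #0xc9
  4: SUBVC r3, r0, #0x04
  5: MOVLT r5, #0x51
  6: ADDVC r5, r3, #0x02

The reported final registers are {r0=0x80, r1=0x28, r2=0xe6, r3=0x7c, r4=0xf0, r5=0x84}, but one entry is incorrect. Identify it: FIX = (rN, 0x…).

FIX = (r5, 0x7e)

[0] flags=1001 → (cmp)
[1] flags=1001 CC?T → r2=0xe6
[2] flags=1001 EQ?F → skip
[3] flags=0010 → (cmp)
[4] flags=0010 VC?T → r3=0x7c
[5] flags=0010 LT?F → skip
[6] flags=0010 VC?T → r5=0x7e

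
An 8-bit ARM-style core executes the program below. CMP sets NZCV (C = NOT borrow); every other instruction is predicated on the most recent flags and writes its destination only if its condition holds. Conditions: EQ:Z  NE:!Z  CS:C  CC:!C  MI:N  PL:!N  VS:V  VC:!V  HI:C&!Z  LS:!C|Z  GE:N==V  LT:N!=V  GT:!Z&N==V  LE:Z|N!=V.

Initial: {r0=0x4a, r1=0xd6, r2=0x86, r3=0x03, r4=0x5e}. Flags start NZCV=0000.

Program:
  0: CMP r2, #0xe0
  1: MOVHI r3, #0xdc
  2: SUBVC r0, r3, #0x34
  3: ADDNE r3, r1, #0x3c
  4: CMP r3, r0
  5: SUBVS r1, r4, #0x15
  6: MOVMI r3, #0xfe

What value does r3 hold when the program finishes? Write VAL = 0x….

VAL = 0x12

[0] flags=1000 → (cmp)
[1] flags=1000 HI?F → skip
[2] flags=1000 VC?T → r0=0xcf
[3] flags=1000 NE?T → r3=0x12
[4] flags=0000 → (cmp)
[5] flags=0000 VS?F → skip
[6] flags=0000 MI?F → skip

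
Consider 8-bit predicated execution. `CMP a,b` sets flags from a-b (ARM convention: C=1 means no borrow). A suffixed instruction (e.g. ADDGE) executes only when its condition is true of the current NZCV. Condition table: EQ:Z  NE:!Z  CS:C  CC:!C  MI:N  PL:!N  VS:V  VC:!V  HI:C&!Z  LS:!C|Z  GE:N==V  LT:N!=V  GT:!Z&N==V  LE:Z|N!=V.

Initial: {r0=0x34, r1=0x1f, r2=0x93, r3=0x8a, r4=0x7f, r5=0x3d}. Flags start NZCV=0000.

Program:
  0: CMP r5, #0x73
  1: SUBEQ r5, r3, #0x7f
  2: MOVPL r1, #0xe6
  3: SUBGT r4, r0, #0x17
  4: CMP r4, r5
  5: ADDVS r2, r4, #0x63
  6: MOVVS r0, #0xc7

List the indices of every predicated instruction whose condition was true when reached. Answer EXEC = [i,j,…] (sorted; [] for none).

EXEC = []

[0] flags=1000 → (cmp)
[1] flags=1000 EQ?F → skip
[2] flags=1000 PL?F → skip
[3] flags=1000 GT?F → skip
[4] flags=0010 → (cmp)
[5] flags=0010 VS?F → skip
[6] flags=0010 VS?F → skip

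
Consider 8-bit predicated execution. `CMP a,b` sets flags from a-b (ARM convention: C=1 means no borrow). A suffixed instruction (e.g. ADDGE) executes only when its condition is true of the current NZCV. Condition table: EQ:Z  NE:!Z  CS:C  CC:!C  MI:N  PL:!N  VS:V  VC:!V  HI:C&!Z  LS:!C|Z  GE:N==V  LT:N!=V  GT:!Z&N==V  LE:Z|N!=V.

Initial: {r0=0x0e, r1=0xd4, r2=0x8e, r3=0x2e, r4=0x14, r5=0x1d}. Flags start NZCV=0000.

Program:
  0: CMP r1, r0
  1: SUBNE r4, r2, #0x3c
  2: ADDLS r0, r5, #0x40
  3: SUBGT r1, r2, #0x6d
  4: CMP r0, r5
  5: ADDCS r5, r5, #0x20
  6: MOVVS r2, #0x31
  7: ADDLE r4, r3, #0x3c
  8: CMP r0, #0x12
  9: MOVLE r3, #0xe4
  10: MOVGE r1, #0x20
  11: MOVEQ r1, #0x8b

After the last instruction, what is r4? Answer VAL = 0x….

[0] flags=1010 → (cmp)
[1] flags=1010 NE?T → r4=0x52
[2] flags=1010 LS?F → skip
[3] flags=1010 GT?F → skip
[4] flags=1000 → (cmp)
[5] flags=1000 CS?F → skip
[6] flags=1000 VS?F → skip
[7] flags=1000 LE?T → r4=0x6a
[8] flags=1000 → (cmp)
[9] flags=1000 LE?T → r3=0xe4
[10] flags=1000 GE?F → skip
[11] flags=1000 EQ?F → skip

VAL = 0x6a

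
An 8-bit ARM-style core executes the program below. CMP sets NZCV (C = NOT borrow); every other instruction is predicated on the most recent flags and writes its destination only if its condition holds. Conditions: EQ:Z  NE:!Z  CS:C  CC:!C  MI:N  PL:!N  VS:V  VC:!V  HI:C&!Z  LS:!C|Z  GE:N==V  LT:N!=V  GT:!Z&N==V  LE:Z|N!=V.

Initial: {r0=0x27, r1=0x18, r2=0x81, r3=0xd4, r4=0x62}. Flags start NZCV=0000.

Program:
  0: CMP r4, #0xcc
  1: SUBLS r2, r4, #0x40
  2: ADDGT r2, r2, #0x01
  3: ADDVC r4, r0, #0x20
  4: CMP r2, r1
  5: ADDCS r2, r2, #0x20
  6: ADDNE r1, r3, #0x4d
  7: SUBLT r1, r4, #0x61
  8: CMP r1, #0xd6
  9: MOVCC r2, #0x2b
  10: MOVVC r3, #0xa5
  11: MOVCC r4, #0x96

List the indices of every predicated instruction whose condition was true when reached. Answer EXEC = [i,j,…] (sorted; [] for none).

EXEC = [1,2,5,6,9,10,11]

[0] flags=1001 → (cmp)
[1] flags=1001 LS?T → r2=0x22
[2] flags=1001 GT?T → r2=0x23
[3] flags=1001 VC?F → skip
[4] flags=0010 → (cmp)
[5] flags=0010 CS?T → r2=0x43
[6] flags=0010 NE?T → r1=0x21
[7] flags=0010 LT?F → skip
[8] flags=0000 → (cmp)
[9] flags=0000 CC?T → r2=0x2b
[10] flags=0000 VC?T → r3=0xa5
[11] flags=0000 CC?T → r4=0x96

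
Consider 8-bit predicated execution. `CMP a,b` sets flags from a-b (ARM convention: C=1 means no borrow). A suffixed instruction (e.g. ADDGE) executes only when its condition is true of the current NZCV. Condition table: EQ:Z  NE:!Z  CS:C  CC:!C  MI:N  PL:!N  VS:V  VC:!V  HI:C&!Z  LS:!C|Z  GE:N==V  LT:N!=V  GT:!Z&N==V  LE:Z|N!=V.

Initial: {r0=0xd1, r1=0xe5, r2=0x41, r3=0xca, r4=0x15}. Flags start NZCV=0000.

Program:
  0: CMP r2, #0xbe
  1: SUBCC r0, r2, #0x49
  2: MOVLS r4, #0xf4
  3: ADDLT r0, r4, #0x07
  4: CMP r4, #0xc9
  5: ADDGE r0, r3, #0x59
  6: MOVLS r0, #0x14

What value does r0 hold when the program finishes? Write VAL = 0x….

VAL = 0x23

0: ✓ CMP  NZCV=1001
1: ✓ SUBCC  r0←0xf8
2: ✓ MOVLS  r4←0xf4
3: · ADDLT
4: ✓ CMP  NZCV=0010
5: ✓ ADDGE  r0←0x23
6: · MOVLS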